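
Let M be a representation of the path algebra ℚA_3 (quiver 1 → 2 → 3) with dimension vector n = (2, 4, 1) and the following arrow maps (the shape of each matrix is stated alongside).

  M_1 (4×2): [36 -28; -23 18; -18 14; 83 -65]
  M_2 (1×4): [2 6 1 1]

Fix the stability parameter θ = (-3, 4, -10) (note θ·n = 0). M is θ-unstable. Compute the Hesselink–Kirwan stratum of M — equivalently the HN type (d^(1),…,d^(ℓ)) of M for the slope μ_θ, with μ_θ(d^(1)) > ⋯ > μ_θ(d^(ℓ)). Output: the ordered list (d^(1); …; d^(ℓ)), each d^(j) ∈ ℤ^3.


Barcode: M ≅ I[1,2], I[1,3], I[2,2]^2. HN layers by μ_θ (2 steps, strictly decreasing):
  μ^(1)=4; μ^(2)=-3

((0, 3, 0); (2, 1, 1))


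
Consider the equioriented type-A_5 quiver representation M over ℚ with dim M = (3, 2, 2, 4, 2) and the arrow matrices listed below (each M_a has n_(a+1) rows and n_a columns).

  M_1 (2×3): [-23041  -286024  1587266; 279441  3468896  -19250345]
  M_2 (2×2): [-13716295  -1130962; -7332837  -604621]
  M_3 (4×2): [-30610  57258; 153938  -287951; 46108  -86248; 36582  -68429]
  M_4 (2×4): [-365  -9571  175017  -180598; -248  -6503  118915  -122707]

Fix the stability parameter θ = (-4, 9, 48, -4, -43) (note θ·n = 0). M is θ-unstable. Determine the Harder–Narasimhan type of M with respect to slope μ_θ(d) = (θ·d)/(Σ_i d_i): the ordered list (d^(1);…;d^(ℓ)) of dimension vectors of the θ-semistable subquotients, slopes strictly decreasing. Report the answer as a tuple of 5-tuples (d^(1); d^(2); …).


Via rank(M_{q-1}∘⋯∘M_p): M ≅ I[1,1], I[1,5]^2, I[4,4]^2.
μ_θ-semistable layers: μ^(1)=5/2; μ^(2)=-4

((0, 2, 2, 2, 2); (3, 0, 0, 2, 0))


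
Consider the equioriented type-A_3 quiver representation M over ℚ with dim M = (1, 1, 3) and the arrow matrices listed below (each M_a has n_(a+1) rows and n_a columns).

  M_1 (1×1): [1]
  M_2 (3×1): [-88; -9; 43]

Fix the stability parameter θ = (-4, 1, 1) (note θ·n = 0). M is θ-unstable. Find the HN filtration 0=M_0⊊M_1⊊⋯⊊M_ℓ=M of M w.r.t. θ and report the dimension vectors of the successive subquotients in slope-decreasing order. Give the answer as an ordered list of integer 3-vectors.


Via rank(M_{q-1}∘⋯∘M_p): M ≅ I[1,3], I[3,3]^2.
μ_θ-semistable layers: μ^(1)=1; μ^(2)=-4

((0, 1, 3); (1, 0, 0))


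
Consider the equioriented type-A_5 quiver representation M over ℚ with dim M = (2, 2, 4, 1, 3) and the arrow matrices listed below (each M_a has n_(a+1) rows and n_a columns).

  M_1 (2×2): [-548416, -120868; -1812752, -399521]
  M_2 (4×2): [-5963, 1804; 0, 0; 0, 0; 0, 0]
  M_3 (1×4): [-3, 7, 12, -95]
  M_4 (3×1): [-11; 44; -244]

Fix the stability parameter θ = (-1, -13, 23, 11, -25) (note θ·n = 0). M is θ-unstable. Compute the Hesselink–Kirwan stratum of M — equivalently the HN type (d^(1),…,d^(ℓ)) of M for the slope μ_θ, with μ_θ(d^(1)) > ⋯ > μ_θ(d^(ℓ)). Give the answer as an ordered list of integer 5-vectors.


Barcode: M ≅ I[1,1], I[1,2], I[2,5], I[3,3]^3, I[5,5]^2. HN layers by μ_θ (6 steps, strictly decreasing):
  μ^(1)=23; μ^(2)=3; μ^(3)=-1; μ^(4)=-7; μ^(5)=-13; μ^(6)=-25

((0, 0, 3, 0, 0); (0, 0, 1, 1, 1); (1, 0, 0, 0, 0); (1, 1, 0, 0, 0); (0, 1, 0, 0, 0); (0, 0, 0, 0, 2))


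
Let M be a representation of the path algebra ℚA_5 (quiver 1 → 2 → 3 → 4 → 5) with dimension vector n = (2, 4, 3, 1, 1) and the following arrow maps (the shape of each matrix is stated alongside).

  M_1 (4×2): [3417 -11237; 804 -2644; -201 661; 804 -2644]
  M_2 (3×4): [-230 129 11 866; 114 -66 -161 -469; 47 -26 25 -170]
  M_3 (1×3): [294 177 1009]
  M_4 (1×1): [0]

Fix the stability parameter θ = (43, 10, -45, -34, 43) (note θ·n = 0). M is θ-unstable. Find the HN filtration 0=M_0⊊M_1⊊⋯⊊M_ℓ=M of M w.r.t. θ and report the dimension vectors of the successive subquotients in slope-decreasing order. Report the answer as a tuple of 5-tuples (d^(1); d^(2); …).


Barcode: M ≅ I[1,1], I[1,4], I[2,2], I[2,3]^2, I[5,5]. HN layers by μ_θ (4 steps, strictly decreasing):
  μ^(1)=43; μ^(2)=10; μ^(3)=-13/2; μ^(4)=-35/2

((1, 0, 0, 0, 1); (0, 1, 0, 0, 0); (1, 1, 1, 1, 0); (0, 2, 2, 0, 0))


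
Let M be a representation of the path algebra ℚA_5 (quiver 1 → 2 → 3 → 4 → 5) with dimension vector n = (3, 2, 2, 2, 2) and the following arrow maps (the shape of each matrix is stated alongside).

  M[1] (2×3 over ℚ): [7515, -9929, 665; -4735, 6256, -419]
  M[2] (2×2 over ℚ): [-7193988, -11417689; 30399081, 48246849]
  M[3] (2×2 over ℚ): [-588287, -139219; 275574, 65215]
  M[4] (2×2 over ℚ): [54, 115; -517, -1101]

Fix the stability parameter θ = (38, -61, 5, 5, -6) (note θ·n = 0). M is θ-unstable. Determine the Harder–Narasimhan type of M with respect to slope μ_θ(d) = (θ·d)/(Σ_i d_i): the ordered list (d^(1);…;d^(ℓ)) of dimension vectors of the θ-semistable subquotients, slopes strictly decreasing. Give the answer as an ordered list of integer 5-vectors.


Barcode: M ≅ I[1,1], I[1,5]^2. HN layers by μ_θ (3 steps, strictly decreasing):
  μ^(1)=38; μ^(2)=4/3; μ^(3)=-23/2

((1, 0, 0, 0, 0); (0, 0, 2, 2, 2); (2, 2, 0, 0, 0))


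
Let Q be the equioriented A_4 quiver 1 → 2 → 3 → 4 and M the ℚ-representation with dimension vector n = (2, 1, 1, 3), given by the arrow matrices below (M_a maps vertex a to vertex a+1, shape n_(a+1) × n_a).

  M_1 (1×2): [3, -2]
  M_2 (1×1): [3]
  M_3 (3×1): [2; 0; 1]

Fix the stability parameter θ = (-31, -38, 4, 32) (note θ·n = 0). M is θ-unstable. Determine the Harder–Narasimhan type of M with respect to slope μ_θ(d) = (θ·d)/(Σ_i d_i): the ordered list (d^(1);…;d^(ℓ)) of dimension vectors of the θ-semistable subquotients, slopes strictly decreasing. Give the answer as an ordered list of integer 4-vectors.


Via rank(M_{q-1}∘⋯∘M_p): M ≅ I[1,1], I[1,4], I[4,4]^2.
μ_θ-semistable layers: μ^(1)=32; μ^(2)=4; μ^(3)=-31; μ^(4)=-69/2

((0, 0, 0, 3); (0, 0, 1, 0); (1, 0, 0, 0); (1, 1, 0, 0))


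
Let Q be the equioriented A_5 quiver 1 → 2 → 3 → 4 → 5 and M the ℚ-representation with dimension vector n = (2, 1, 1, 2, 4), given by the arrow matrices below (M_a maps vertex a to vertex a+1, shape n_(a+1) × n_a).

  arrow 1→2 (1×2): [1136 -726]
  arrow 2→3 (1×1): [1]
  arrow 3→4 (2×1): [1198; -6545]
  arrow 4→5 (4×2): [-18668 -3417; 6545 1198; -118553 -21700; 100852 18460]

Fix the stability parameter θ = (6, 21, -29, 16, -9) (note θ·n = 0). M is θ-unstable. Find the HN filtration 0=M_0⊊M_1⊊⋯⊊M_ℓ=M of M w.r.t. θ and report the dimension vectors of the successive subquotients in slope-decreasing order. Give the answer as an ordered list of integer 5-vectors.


Barcode: M ≅ I[1,1], I[1,5], I[4,5], I[5,5]^2. HN layers by μ_θ (4 steps, strictly decreasing):
  μ^(1)=6; μ^(2)=7/2; μ^(3)=-2/3; μ^(4)=-9

((1, 0, 0, 0, 0); (0, 0, 0, 2, 2); (1, 1, 1, 0, 0); (0, 0, 0, 0, 2))


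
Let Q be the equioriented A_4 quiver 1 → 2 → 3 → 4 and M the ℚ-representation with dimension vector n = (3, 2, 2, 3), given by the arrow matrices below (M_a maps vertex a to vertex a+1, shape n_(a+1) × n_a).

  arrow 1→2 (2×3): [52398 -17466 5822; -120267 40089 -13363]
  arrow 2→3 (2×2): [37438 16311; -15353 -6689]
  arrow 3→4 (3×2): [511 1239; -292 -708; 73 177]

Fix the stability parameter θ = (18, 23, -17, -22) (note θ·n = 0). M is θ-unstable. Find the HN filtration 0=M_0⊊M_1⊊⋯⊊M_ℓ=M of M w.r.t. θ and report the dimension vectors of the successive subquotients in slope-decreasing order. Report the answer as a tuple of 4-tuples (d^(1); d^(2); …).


Via rank(M_{q-1}∘⋯∘M_p): M ≅ I[1,1]^2, I[1,4], I[2,3], I[4,4]^2.
μ_θ-semistable layers: μ^(1)=18; μ^(2)=3; μ^(3)=1/2; μ^(4)=-22

((2, 0, 0, 0); (0, 1, 1, 0); (1, 1, 1, 1); (0, 0, 0, 2))


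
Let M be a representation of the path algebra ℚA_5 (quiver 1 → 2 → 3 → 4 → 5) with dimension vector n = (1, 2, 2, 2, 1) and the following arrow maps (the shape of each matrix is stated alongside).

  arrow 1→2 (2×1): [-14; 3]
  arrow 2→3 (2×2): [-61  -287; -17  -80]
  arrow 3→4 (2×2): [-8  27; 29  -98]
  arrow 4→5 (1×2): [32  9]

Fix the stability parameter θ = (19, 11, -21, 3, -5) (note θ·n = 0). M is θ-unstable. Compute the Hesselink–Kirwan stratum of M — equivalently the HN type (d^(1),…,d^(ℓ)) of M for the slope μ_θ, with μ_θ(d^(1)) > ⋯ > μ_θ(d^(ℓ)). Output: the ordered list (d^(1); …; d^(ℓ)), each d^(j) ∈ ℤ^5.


Via rank(M_{q-1}∘⋯∘M_p): M ≅ I[1,5], I[2,4].
μ_θ-semistable layers: μ^(1)=3; μ^(2)=7/5; μ^(3)=-5

((0, 0, 0, 1, 0); (1, 1, 1, 1, 1); (0, 1, 1, 0, 0))


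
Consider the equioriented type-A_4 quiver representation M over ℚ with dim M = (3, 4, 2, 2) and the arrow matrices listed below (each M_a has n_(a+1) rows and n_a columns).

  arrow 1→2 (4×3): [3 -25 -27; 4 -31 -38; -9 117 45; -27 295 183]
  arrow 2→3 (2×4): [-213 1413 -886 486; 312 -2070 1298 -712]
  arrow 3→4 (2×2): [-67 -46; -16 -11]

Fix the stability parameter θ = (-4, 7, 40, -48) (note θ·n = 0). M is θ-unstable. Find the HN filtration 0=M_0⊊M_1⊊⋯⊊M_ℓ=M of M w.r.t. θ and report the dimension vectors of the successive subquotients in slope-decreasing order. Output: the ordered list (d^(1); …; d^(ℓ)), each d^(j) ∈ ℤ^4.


Interval decomposition of M: I[1,1], I[1,2], I[1,4], I[2,2], I[2,4].
HN type (ℓ=3): μ^(1)=7; μ^(2)=-1/3; μ^(3)=-4

((0, 2, 0, 0); (0, 2, 2, 2); (3, 0, 0, 0))


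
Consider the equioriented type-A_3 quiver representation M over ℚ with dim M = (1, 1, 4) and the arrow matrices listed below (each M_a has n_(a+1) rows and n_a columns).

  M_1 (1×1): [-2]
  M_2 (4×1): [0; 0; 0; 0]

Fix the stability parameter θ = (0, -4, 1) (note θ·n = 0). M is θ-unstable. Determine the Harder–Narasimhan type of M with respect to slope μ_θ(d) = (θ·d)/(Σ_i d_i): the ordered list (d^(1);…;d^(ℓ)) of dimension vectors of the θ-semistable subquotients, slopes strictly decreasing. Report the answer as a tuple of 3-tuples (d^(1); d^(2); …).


Interval decomposition of M: I[1,2], I[3,3]^4.
HN type (ℓ=2): μ^(1)=1; μ^(2)=-2

((0, 0, 4); (1, 1, 0))


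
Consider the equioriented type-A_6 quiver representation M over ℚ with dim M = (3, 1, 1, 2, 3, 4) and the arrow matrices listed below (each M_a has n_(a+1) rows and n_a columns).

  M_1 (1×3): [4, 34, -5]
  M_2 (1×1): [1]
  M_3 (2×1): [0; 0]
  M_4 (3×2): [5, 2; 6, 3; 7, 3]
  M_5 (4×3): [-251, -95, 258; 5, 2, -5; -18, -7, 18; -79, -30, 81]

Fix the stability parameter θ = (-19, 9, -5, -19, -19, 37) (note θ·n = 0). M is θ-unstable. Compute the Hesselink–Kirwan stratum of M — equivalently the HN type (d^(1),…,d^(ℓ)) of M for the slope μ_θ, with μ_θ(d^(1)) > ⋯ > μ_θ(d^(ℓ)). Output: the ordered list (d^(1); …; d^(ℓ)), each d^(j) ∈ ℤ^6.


Interval decomposition of M: I[1,1]^2, I[1,3], I[4,6]^2, I[5,6], I[6,6].
HN type (ℓ=3): μ^(1)=37; μ^(2)=2; μ^(3)=-19

((0, 0, 0, 0, 0, 4); (0, 1, 1, 0, 0, 0); (3, 0, 0, 2, 3, 0))


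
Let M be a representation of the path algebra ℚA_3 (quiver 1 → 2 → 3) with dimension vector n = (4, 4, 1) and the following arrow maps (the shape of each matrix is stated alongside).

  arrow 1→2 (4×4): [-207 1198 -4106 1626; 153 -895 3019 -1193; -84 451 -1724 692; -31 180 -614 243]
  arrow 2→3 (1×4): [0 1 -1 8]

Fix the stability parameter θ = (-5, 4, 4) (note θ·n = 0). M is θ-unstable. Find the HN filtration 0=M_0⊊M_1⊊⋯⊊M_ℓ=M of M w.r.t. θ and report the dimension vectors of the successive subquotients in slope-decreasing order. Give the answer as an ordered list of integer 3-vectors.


Via rank(M_{q-1}∘⋯∘M_p): M ≅ I[1,2]^3, I[1,3].
μ_θ-semistable layers: μ^(1)=4; μ^(2)=-5

((0, 4, 1); (4, 0, 0))


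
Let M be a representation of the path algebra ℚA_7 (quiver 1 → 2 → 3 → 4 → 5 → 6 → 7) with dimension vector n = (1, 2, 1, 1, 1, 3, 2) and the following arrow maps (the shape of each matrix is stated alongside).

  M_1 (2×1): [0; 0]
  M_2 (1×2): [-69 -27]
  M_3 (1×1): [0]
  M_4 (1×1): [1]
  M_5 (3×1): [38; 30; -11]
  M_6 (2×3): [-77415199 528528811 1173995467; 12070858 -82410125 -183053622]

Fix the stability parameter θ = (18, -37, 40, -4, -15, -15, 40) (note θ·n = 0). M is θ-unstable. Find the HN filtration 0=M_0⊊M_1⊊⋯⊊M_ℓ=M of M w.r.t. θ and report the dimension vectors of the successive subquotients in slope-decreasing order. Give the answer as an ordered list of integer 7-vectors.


Barcode: M ≅ I[1,1], I[2,2], I[2,3], I[4,7], I[6,6], I[6,7]. HN layers by μ_θ (5 steps, strictly decreasing):
  μ^(1)=40; μ^(2)=18; μ^(3)=-34/3; μ^(4)=-15; μ^(5)=-37

((0, 0, 1, 0, 0, 0, 2); (1, 0, 0, 0, 0, 0, 0); (0, 0, 0, 1, 1, 1, 0); (0, 0, 0, 0, 0, 2, 0); (0, 2, 0, 0, 0, 0, 0))


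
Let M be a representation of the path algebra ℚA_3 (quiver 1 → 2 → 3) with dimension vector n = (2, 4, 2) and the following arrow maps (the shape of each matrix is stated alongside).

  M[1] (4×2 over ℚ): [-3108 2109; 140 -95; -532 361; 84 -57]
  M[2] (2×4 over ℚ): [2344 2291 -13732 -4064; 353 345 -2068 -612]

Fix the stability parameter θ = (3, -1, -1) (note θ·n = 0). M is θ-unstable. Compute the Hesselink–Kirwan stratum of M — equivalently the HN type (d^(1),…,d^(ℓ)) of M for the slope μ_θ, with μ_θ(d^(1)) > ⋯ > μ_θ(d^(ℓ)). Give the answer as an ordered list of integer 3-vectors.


Interval decomposition of M: I[1,1], I[1,3], I[2,2]^2, I[2,3].
HN type (ℓ=3): μ^(1)=3; μ^(2)=1/3; μ^(3)=-1

((1, 0, 0); (1, 1, 1); (0, 3, 1))


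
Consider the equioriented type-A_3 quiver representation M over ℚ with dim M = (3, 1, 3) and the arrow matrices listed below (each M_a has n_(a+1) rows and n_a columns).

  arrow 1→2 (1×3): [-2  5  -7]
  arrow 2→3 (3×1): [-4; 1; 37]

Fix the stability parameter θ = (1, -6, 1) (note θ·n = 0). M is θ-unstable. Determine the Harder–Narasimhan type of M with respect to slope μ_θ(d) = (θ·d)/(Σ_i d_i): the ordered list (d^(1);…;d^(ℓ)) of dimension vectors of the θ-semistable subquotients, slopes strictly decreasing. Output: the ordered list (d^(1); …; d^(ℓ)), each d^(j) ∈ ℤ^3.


Barcode: M ≅ I[1,1]^2, I[1,3], I[3,3]^2. HN layers by μ_θ (2 steps, strictly decreasing):
  μ^(1)=1; μ^(2)=-5/2

((2, 0, 3); (1, 1, 0))


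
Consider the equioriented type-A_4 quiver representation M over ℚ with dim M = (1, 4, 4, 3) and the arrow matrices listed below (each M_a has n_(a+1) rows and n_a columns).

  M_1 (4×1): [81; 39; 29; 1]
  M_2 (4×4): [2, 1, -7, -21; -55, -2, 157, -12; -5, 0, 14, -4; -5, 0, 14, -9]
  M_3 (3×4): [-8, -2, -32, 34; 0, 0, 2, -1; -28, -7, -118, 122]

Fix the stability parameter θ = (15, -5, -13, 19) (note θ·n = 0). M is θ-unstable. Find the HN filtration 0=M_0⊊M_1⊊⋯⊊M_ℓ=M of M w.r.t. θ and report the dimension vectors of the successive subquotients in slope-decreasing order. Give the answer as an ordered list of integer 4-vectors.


Via rank(M_{q-1}∘⋯∘M_p): M ≅ I[1,4], I[2,3]^2, I[2,4], I[4,4].
μ_θ-semistable layers: μ^(1)=19; μ^(2)=-1; μ^(3)=-9

((0, 0, 0, 3); (1, 1, 1, 0); (0, 3, 3, 0))


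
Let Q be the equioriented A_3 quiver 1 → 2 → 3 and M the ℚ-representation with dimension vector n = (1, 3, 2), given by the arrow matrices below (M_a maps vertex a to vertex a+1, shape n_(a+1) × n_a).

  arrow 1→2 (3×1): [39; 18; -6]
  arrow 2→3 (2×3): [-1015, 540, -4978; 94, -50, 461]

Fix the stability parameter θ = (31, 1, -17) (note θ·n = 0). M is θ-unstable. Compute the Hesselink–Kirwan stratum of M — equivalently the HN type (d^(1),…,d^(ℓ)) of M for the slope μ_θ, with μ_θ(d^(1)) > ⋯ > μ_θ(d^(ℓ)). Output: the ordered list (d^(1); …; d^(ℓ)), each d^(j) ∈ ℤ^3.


Interval decomposition of M: I[1,3], I[2,2], I[2,3].
HN type (ℓ=3): μ^(1)=5; μ^(2)=1; μ^(3)=-8

((1, 1, 1); (0, 1, 0); (0, 1, 1))


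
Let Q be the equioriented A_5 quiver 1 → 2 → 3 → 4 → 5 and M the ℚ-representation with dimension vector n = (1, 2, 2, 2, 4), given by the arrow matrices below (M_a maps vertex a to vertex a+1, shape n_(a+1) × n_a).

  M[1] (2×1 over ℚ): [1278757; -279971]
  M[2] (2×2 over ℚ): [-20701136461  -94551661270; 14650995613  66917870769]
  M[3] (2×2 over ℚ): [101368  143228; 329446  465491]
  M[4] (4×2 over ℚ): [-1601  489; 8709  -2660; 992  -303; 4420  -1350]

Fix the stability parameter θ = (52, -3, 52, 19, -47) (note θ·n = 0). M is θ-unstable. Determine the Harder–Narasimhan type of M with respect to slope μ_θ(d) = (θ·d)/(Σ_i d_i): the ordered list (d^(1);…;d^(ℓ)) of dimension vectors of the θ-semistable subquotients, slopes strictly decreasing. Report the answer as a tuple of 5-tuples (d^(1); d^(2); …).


Barcode: M ≅ I[1,3], I[2,5], I[4,5], I[5,5]^2. HN layers by μ_θ (6 steps, strictly decreasing):
  μ^(1)=52; μ^(2)=49/2; μ^(3)=8; μ^(4)=-3; μ^(5)=-14; μ^(6)=-47

((0, 0, 1, 0, 0); (1, 1, 0, 0, 0); (0, 0, 1, 1, 1); (0, 1, 0, 0, 0); (0, 0, 0, 1, 1); (0, 0, 0, 0, 2))


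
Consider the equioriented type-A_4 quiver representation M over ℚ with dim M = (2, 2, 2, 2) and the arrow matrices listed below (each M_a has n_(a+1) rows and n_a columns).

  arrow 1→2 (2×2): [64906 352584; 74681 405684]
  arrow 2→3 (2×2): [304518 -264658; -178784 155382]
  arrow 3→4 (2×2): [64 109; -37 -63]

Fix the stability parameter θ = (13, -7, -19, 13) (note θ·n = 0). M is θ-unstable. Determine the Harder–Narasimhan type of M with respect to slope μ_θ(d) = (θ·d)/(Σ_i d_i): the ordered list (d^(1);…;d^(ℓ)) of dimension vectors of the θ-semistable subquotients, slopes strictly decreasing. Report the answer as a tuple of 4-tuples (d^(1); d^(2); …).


Barcode: M ≅ I[1,1], I[1,4], I[2,4]. HN layers by μ_θ (3 steps, strictly decreasing):
  μ^(1)=13; μ^(2)=-13/3; μ^(3)=-13

((1, 0, 0, 2); (1, 1, 1, 0); (0, 1, 1, 0))


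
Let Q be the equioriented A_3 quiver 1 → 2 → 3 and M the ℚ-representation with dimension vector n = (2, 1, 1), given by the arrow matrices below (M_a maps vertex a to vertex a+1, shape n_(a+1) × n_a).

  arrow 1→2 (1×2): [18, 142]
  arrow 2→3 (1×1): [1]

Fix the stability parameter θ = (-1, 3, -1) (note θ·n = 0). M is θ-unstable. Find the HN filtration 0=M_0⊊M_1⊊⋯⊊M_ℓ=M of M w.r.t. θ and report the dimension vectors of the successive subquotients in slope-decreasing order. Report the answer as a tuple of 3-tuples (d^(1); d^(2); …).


Interval decomposition of M: I[1,1], I[1,3].
HN type (ℓ=2): μ^(1)=1; μ^(2)=-1

((0, 1, 1); (2, 0, 0))


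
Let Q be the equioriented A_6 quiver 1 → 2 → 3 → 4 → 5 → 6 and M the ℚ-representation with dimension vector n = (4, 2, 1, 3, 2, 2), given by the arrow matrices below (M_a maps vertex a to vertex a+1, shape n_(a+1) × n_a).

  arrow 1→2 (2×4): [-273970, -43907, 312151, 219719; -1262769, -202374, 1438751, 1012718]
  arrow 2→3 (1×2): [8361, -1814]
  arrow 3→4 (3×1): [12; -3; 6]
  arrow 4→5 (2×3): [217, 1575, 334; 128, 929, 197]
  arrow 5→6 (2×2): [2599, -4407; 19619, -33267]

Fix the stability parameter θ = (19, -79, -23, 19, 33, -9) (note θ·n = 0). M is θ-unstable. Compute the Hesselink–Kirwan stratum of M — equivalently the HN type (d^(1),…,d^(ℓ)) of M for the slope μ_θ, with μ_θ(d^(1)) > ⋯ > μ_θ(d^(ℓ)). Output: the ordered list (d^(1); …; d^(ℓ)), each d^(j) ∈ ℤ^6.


Via rank(M_{q-1}∘⋯∘M_p): M ≅ I[1,1]^2, I[1,2], I[1,5], I[4,4], I[4,6], I[6,6].
μ_θ-semistable layers: μ^(1)=33; μ^(2)=19; μ^(3)=43/3; μ^(4)=-9; μ^(5)=-23; μ^(6)=-30

((0, 0, 0, 0, 1, 0); (2, 0, 0, 2, 0, 0); (0, 0, 0, 1, 1, 1); (0, 0, 0, 0, 0, 1); (0, 0, 1, 0, 0, 0); (2, 2, 0, 0, 0, 0))


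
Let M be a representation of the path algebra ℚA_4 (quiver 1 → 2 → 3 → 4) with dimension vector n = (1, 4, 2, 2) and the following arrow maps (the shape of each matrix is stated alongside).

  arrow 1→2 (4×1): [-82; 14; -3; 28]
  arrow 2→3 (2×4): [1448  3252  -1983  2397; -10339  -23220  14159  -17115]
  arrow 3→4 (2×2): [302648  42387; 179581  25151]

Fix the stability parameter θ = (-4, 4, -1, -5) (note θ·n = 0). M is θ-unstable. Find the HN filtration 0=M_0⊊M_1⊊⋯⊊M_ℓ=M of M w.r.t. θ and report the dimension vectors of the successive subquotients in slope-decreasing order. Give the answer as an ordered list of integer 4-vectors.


Interval decomposition of M: I[1,4], I[2,2]^2, I[2,4].
HN type (ℓ=3): μ^(1)=4; μ^(2)=-2/3; μ^(3)=-4

((0, 2, 0, 0); (0, 2, 2, 2); (1, 0, 0, 0))


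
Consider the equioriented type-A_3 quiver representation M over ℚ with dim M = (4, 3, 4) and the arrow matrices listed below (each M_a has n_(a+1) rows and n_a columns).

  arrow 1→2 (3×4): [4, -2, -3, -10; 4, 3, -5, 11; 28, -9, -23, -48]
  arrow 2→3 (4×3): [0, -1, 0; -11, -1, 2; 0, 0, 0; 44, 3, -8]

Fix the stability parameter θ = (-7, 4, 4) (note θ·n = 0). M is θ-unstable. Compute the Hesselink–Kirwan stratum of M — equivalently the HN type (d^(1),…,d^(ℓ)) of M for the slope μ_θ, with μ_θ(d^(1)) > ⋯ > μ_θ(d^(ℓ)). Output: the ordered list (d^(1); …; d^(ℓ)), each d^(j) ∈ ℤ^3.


Via rank(M_{q-1}∘⋯∘M_p): M ≅ I[1,1], I[1,2], I[1,3]^2, I[3,3]^2.
μ_θ-semistable layers: μ^(1)=4; μ^(2)=-7

((0, 3, 4); (4, 0, 0))


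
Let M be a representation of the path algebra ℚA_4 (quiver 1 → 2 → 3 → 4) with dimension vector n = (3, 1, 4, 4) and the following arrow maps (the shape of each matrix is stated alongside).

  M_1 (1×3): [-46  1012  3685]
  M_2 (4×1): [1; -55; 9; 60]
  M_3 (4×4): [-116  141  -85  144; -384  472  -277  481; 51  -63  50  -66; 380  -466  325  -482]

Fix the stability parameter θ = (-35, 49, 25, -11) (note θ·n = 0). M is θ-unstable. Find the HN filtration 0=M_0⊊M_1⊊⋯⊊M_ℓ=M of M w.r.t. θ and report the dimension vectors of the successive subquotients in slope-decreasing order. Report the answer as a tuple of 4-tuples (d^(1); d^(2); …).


Barcode: M ≅ I[1,1]^2, I[1,4], I[3,4]^3. HN layers by μ_θ (3 steps, strictly decreasing):
  μ^(1)=21; μ^(2)=7; μ^(3)=-35

((0, 1, 1, 1); (0, 0, 3, 3); (3, 0, 0, 0))


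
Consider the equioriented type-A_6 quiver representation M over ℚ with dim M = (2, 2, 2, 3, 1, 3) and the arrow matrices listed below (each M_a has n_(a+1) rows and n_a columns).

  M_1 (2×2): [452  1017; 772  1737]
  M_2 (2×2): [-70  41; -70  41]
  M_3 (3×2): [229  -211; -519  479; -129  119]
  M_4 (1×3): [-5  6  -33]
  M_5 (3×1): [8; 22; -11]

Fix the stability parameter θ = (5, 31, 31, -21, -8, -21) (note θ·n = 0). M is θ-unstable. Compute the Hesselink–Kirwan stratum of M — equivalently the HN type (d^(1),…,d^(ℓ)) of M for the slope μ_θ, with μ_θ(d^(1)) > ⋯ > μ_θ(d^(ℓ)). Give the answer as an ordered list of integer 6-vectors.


Interval decomposition of M: I[1,1], I[1,4], I[2,2], I[3,6], I[4,4], I[6,6]^2.
HN type (ℓ=5): μ^(1)=31; μ^(2)=41/3; μ^(3)=5; μ^(4)=-19/4; μ^(5)=-21

((0, 1, 0, 0, 0, 0); (0, 1, 1, 1, 0, 0); (2, 0, 0, 0, 0, 0); (0, 0, 1, 1, 1, 1); (0, 0, 0, 1, 0, 2))


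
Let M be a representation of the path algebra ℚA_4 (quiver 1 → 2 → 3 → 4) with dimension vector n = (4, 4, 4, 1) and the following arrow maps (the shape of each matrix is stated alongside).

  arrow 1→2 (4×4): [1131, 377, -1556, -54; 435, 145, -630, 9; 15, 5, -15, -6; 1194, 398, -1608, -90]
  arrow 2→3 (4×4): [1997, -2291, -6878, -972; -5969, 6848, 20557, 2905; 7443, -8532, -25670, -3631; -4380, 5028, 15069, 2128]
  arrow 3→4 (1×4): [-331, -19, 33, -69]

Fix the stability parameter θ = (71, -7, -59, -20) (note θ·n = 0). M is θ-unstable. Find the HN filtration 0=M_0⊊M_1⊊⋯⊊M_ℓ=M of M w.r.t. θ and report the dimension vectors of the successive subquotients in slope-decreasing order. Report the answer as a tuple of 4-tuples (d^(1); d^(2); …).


Via rank(M_{q-1}∘⋯∘M_p): M ≅ I[1,1], I[1,3]^2, I[1,4], I[2,2], I[3,3].
μ_θ-semistable layers: μ^(1)=71; μ^(2)=5/3; μ^(3)=-15/4; μ^(4)=-7; μ^(5)=-59

((1, 0, 0, 0); (2, 2, 2, 0); (1, 1, 1, 1); (0, 1, 0, 0); (0, 0, 1, 0))


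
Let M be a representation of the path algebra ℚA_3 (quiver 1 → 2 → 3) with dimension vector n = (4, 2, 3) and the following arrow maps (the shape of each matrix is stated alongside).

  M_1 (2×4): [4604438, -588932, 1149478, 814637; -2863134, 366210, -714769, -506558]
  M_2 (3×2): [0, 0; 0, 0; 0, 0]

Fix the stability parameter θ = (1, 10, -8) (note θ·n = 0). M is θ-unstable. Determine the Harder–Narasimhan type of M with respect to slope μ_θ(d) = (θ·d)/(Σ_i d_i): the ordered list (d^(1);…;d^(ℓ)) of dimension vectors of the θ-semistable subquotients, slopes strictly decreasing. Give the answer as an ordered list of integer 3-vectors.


Barcode: M ≅ I[1,1]^2, I[1,2]^2, I[3,3]^3. HN layers by μ_θ (3 steps, strictly decreasing):
  μ^(1)=10; μ^(2)=1; μ^(3)=-8

((0, 2, 0); (4, 0, 0); (0, 0, 3))


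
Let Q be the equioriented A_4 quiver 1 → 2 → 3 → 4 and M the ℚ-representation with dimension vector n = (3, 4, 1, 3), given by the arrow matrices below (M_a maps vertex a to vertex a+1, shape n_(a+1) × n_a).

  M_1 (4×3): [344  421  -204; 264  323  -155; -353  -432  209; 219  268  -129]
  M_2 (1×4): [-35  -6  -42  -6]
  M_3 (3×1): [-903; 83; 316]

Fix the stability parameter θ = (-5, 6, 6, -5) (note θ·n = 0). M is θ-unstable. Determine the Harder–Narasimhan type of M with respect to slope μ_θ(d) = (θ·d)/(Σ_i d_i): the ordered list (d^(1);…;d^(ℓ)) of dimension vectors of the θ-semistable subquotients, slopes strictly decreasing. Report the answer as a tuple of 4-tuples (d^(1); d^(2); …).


Barcode: M ≅ I[1,2]^2, I[1,4], I[2,2], I[4,4]^2. HN layers by μ_θ (3 steps, strictly decreasing):
  μ^(1)=6; μ^(2)=7/3; μ^(3)=-5

((0, 3, 0, 0); (0, 1, 1, 1); (3, 0, 0, 2))


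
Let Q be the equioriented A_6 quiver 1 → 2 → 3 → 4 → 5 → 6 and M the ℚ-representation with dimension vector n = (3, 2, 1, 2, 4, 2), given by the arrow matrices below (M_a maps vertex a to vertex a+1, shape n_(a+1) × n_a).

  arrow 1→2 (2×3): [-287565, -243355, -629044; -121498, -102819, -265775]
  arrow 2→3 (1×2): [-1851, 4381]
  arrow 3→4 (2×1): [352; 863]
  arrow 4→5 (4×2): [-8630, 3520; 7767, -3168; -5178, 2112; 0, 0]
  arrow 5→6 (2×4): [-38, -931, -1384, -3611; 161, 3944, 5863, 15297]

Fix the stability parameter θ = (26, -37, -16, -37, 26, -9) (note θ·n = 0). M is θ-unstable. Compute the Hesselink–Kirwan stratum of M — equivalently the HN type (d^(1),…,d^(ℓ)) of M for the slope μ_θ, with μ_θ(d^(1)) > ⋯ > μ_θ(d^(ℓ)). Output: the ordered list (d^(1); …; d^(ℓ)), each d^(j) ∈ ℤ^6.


Interval decomposition of M: I[1,1], I[1,2], I[1,4], I[4,6], I[5,5]^2, I[5,6].
HN type (ℓ=5): μ^(1)=26; μ^(2)=17/2; μ^(3)=-11/2; μ^(4)=-16; μ^(5)=-37

((1, 0, 0, 0, 2, 0); (0, 0, 0, 0, 2, 2); (1, 1, 0, 0, 0, 0); (1, 1, 1, 1, 0, 0); (0, 0, 0, 1, 0, 0))


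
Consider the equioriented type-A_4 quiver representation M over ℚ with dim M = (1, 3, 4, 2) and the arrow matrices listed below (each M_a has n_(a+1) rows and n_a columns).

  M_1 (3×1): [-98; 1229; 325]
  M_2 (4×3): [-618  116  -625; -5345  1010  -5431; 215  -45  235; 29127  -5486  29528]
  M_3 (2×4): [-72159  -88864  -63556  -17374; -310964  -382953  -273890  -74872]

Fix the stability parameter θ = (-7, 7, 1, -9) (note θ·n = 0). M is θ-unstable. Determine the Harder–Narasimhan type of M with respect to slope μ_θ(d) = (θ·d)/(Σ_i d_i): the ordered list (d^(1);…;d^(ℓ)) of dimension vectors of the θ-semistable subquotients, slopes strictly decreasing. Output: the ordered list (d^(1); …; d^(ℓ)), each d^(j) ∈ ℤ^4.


Via rank(M_{q-1}∘⋯∘M_p): M ≅ I[1,4], I[2,3], I[2,4], I[3,3].
μ_θ-semistable layers: μ^(1)=4; μ^(2)=1; μ^(3)=-1/3; μ^(4)=-7

((0, 1, 1, 0); (0, 0, 1, 0); (0, 2, 2, 2); (1, 0, 0, 0))


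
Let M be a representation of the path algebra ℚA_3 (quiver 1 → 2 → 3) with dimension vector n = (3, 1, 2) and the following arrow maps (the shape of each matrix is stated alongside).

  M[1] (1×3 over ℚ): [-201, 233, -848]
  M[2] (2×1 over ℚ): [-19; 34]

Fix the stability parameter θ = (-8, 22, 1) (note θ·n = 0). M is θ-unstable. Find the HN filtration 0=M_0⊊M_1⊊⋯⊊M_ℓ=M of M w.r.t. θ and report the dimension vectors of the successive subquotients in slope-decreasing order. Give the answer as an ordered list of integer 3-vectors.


Barcode: M ≅ I[1,1]^2, I[1,3], I[3,3]. HN layers by μ_θ (3 steps, strictly decreasing):
  μ^(1)=23/2; μ^(2)=1; μ^(3)=-8

((0, 1, 1); (0, 0, 1); (3, 0, 0))


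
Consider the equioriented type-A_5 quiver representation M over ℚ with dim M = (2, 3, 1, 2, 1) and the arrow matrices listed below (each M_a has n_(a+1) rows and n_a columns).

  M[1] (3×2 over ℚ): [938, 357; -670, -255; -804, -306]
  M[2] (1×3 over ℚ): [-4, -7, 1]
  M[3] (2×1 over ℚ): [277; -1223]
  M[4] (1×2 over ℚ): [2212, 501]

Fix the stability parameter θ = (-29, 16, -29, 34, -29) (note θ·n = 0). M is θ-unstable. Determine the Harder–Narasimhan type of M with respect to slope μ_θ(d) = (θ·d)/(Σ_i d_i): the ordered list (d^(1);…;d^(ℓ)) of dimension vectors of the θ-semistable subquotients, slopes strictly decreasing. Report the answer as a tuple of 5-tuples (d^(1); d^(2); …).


Barcode: M ≅ I[1,1], I[1,5], I[2,2]^2, I[4,4]. HN layers by μ_θ (5 steps, strictly decreasing):
  μ^(1)=34; μ^(2)=16; μ^(3)=5/2; μ^(4)=-13/2; μ^(5)=-29

((0, 0, 0, 1, 0); (0, 2, 0, 0, 0); (0, 0, 0, 1, 1); (0, 1, 1, 0, 0); (2, 0, 0, 0, 0))


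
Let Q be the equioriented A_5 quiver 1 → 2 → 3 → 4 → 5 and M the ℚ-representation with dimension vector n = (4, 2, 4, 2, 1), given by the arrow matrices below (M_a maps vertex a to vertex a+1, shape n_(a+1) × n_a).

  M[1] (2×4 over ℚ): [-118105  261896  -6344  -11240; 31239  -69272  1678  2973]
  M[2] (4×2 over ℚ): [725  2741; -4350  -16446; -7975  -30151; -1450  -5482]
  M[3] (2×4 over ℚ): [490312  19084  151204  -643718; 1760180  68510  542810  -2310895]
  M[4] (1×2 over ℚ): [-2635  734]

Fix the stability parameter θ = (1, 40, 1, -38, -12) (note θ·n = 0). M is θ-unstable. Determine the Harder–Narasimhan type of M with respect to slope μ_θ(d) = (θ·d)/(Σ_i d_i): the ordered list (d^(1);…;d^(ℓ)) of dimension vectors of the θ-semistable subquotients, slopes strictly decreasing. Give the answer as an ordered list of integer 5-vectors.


Barcode: M ≅ I[1,1]^2, I[1,2], I[1,3], I[3,3]^2, I[3,4], I[4,5]. HN layers by μ_θ (6 steps, strictly decreasing):
  μ^(1)=40; μ^(2)=41/2; μ^(3)=1; μ^(4)=-12; μ^(5)=-37/2; μ^(6)=-38

((0, 1, 0, 0, 0); (0, 1, 1, 0, 0); (4, 0, 2, 0, 0); (0, 0, 0, 0, 1); (0, 0, 1, 1, 0); (0, 0, 0, 1, 0))


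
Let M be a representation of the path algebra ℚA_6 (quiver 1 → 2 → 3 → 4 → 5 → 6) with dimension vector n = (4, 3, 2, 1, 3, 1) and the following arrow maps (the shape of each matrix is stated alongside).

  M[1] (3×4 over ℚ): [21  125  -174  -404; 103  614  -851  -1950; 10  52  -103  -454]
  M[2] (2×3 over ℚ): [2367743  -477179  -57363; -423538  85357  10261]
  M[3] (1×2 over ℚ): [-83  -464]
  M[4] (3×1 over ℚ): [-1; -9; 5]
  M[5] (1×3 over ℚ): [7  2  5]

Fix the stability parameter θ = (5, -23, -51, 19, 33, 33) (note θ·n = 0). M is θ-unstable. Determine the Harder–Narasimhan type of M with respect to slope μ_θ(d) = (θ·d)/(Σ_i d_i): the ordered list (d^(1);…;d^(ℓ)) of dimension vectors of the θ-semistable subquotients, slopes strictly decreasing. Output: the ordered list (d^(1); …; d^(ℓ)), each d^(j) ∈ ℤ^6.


Barcode: M ≅ I[1,1], I[1,2], I[1,3], I[1,5], I[5,5], I[5,6]. HN layers by μ_θ (5 steps, strictly decreasing):
  μ^(1)=33; μ^(2)=19; μ^(3)=5; μ^(4)=-9; μ^(5)=-23

((0, 0, 0, 0, 3, 1); (0, 0, 0, 1, 0, 0); (1, 0, 0, 0, 0, 0); (1, 1, 0, 0, 0, 0); (2, 2, 2, 0, 0, 0))


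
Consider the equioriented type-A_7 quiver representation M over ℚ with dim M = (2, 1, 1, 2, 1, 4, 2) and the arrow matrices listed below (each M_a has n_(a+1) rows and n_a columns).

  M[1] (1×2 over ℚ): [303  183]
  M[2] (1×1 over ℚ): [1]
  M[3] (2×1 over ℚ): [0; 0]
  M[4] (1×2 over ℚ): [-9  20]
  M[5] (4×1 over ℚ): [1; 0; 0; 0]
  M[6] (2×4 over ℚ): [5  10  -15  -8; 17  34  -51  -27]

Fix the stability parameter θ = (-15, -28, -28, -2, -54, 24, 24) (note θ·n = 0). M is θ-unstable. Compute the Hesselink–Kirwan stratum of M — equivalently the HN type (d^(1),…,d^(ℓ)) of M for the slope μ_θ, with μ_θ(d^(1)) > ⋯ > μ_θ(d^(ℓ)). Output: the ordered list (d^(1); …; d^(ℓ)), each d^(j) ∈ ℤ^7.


Via rank(M_{q-1}∘⋯∘M_p): M ≅ I[1,1], I[1,3], I[4,4], I[4,7], I[6,6]^2, I[6,7].
μ_θ-semistable layers: μ^(1)=24; μ^(2)=-2; μ^(3)=-15; μ^(4)=-71/3; μ^(5)=-28

((0, 0, 0, 0, 0, 4, 2); (0, 0, 0, 1, 0, 0, 0); (1, 0, 0, 0, 0, 0, 0); (1, 1, 1, 0, 0, 0, 0); (0, 0, 0, 1, 1, 0, 0))


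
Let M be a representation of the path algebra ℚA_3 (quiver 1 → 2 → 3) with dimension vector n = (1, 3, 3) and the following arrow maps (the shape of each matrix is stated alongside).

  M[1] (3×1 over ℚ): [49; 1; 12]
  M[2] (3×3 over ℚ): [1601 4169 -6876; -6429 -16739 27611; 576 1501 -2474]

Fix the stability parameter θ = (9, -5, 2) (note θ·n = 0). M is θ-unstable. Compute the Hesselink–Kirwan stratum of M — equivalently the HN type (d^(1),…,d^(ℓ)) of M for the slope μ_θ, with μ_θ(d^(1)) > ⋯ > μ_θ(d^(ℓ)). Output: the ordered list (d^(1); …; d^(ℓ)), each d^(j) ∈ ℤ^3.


Interval decomposition of M: I[1,3], I[2,3]^2.
HN type (ℓ=2): μ^(1)=2; μ^(2)=-5

((1, 1, 3); (0, 2, 0))


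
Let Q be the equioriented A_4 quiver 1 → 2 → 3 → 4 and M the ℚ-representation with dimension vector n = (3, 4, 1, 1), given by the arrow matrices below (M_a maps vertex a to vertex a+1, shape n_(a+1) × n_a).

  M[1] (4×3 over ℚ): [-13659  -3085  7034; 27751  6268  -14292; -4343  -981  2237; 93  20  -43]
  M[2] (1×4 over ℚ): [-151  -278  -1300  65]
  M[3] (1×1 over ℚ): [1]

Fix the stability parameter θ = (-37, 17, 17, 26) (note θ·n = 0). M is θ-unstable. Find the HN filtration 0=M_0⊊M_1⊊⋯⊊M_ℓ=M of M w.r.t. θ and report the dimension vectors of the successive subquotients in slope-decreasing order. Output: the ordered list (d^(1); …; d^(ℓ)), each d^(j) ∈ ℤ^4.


Barcode: M ≅ I[1,2]^2, I[1,4], I[2,2]. HN layers by μ_θ (3 steps, strictly decreasing):
  μ^(1)=26; μ^(2)=17; μ^(3)=-37

((0, 0, 0, 1); (0, 4, 1, 0); (3, 0, 0, 0))


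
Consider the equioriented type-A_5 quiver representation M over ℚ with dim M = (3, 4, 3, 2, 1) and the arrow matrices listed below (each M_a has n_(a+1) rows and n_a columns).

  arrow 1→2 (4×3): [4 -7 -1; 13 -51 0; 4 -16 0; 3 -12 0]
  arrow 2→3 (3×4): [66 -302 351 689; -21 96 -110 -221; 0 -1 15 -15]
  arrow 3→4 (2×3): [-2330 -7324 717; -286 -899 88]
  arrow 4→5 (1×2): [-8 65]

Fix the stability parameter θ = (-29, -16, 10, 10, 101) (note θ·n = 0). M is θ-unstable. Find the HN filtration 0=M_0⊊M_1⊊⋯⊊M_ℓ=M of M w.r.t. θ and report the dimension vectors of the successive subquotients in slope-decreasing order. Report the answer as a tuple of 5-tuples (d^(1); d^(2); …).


Interval decomposition of M: I[1,3], I[1,4], I[1,5], I[2,2].
HN type (ℓ=4): μ^(1)=101; μ^(2)=10; μ^(3)=-16; μ^(4)=-29

((0, 0, 0, 0, 1); (0, 0, 3, 2, 0); (0, 4, 0, 0, 0); (3, 0, 0, 0, 0))


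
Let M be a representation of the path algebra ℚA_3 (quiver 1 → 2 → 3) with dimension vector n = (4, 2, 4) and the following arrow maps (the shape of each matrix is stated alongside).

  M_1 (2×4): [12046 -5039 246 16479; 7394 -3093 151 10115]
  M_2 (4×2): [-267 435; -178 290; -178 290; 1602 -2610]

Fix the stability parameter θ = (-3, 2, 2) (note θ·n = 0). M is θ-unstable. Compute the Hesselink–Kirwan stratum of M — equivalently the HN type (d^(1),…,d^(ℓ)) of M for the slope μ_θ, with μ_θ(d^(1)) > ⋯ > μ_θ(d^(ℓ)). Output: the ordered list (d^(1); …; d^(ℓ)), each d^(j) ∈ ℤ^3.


Interval decomposition of M: I[1,1]^2, I[1,2], I[1,3], I[3,3]^3.
HN type (ℓ=2): μ^(1)=2; μ^(2)=-3

((0, 2, 4); (4, 0, 0))


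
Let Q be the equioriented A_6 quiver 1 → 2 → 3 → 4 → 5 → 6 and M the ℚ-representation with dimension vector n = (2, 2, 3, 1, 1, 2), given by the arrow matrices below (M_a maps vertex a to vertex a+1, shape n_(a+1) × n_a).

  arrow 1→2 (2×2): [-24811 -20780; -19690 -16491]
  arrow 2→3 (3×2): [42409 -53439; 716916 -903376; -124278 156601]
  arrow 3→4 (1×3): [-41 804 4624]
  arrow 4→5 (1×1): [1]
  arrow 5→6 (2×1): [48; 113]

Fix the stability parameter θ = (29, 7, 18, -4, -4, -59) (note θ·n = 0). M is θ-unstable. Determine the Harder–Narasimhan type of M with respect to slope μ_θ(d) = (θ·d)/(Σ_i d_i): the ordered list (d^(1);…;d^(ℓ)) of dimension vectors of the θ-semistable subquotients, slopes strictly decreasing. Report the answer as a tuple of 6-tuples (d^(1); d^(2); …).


Interval decomposition of M: I[1,3], I[1,6], I[3,3], I[6,6].
HN type (ℓ=3): μ^(1)=18; μ^(2)=-13/6; μ^(3)=-59

((1, 1, 2, 0, 0, 0); (1, 1, 1, 1, 1, 1); (0, 0, 0, 0, 0, 1))


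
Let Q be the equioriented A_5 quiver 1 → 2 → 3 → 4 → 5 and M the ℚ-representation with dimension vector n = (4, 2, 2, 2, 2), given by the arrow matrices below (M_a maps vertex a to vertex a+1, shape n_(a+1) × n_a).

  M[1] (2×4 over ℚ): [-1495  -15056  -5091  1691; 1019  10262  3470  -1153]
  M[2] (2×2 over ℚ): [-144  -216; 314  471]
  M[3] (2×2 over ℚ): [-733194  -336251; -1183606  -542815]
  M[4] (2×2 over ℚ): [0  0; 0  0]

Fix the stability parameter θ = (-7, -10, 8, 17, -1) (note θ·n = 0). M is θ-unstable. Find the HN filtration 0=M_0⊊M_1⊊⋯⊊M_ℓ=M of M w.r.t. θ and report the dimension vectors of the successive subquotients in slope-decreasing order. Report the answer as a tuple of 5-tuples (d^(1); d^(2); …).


Barcode: M ≅ I[1,1]^2, I[1,2], I[1,4], I[3,4], I[5,5]^2. HN layers by μ_θ (5 steps, strictly decreasing):
  μ^(1)=17; μ^(2)=8; μ^(3)=-1; μ^(4)=-7; μ^(5)=-17/2

((0, 0, 0, 2, 0); (0, 0, 2, 0, 0); (0, 0, 0, 0, 2); (2, 0, 0, 0, 0); (2, 2, 0, 0, 0))


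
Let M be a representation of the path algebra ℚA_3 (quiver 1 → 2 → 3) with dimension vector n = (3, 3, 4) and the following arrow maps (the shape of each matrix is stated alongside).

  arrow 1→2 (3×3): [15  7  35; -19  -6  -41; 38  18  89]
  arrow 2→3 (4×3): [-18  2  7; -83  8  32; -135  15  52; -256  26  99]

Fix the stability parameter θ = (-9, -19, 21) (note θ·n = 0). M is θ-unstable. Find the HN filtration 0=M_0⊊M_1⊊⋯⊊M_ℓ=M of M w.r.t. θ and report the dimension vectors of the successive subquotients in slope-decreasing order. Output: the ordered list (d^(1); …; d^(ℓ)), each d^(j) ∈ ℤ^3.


Via rank(M_{q-1}∘⋯∘M_p): M ≅ I[1,3]^3, I[3,3].
μ_θ-semistable layers: μ^(1)=21; μ^(2)=-14

((0, 0, 4); (3, 3, 0))


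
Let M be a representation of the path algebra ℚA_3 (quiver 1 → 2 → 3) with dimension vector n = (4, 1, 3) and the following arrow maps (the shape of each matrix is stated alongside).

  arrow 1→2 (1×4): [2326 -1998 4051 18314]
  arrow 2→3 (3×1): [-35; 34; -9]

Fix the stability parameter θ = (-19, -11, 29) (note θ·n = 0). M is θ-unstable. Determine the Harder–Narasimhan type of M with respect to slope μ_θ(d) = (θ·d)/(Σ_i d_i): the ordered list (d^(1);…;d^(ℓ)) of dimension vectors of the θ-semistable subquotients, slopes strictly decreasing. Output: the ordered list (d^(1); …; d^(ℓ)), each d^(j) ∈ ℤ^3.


Via rank(M_{q-1}∘⋯∘M_p): M ≅ I[1,1]^3, I[1,3], I[3,3]^2.
μ_θ-semistable layers: μ^(1)=29; μ^(2)=-11; μ^(3)=-19

((0, 0, 3); (0, 1, 0); (4, 0, 0))


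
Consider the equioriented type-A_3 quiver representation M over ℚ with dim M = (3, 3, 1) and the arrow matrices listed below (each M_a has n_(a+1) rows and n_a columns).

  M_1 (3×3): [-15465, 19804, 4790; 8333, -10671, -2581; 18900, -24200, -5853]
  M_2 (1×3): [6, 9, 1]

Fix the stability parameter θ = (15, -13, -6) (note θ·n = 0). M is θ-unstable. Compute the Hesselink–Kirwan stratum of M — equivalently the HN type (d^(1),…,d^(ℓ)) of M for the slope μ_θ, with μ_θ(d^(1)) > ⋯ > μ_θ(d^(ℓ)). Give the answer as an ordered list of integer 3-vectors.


Barcode: M ≅ I[1,2]^2, I[1,3]. HN layers by μ_θ (2 steps, strictly decreasing):
  μ^(1)=1; μ^(2)=-4/3

((2, 2, 0); (1, 1, 1))
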